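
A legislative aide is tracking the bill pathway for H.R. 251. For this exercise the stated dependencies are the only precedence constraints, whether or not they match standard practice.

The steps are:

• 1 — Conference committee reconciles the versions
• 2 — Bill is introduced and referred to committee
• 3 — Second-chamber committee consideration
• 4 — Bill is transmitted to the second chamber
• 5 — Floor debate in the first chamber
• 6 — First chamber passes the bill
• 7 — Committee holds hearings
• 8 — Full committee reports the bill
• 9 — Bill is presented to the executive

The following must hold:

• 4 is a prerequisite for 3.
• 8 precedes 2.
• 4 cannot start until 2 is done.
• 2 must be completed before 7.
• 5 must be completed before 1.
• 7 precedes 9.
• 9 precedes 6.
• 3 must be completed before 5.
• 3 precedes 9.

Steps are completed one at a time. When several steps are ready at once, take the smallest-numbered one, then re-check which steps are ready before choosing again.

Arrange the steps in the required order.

8 has no prerequisites → 8 first.
That leaves 2 as the only ready step → 2.
Ready: 4 and 7. 4 has the earlier label → 4.
Ready: 3 and 7. 3 has the earlier label → 3.
5 now also ready, so the ready set is {5, 7}; 5 has the earlier label → 5.
1 now also ready, so the ready set is {1, 7}; 1 has the earlier label → 1.
7 needed 2, now all done → 7.
9 needed 3 and 7, now all done → 9.
6 needed 9, now all done → 6.

8 → 2 → 4 → 3 → 5 → 1 → 7 → 9 → 6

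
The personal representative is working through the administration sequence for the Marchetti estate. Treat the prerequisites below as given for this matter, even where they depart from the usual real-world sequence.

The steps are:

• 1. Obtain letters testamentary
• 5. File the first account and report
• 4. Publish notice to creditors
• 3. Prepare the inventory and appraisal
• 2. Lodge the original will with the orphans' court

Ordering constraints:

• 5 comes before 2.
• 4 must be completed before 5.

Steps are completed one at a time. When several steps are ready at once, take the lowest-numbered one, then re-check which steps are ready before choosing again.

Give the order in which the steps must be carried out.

1 3 4 5 2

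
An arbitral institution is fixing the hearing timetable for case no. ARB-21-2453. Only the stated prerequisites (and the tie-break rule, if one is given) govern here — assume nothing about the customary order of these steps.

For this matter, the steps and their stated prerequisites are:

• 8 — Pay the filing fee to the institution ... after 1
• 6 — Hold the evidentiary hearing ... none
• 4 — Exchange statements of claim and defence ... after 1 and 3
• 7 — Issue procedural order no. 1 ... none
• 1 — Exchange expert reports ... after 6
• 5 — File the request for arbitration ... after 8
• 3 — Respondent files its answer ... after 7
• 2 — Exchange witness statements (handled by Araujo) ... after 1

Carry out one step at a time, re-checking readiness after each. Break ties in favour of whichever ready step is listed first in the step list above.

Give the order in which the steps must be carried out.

6 → 7 → 1 → 8 → 5 → 3 → 4 → 2

6 and 7 have no prerequisites; 6 is listed earlier, so 6 is first.
1 now also ready, so the ready set is {7, 1}; 7 is listed earlier → 7.
Ready: 1 and 3. 1 is listed earlier → 1.
8 and 2 now also ready, so the ready set is {8, 3, 2}; 8 is listed earlier → 8.
5, 3 and 2 are all available; 5 is listed earlier → 5.
3 and 2 are both available; 3 is listed earlier → 3.
Ready: 4 and 2. 4 is listed earlier → 4.
That leaves 2 as the only ready step → 2.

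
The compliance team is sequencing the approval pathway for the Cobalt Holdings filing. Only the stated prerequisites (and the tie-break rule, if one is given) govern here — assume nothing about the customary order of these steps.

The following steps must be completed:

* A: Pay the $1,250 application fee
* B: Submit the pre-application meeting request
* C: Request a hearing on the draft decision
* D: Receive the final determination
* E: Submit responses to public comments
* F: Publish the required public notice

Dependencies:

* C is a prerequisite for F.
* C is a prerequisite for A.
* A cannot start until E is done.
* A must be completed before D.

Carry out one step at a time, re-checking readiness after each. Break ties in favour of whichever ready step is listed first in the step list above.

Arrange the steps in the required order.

B, C, E, A, D, F

B, C and E have no prerequisites; B is listed earlier, so B is first.
Now C and E have their prerequisites met. C is listed earlier, so C next.
Now E and F have their prerequisites met. E is listed earlier, so E next.
A and F are both available; A is listed earlier → A.
D now also ready, so the ready set is {D, F}; D is listed earlier → D.
Next only F has its prerequisites met → F.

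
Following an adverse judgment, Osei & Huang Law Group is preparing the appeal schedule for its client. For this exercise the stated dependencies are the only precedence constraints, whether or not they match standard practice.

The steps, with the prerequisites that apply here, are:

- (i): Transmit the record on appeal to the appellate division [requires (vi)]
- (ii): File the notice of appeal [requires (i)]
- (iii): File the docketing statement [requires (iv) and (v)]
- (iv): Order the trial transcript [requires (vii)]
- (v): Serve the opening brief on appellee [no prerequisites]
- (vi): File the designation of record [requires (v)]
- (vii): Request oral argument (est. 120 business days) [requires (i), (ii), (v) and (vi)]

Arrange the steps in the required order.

(v), (vi), (i), (ii), (vii), (iv), (iii)

(v) is the only step with nothing outstanding, so it goes first.
That leaves (vi) as the only ready step → (vi).
(i) needed (vi), now all done → (i).
(ii) needed (i), now all done → (ii).
(vii) needed (i), (ii), (v) and (vi), now all done → (vii).
(iv) needed (vii), now all done → (iv).
Next only (iii) has its prerequisites met → (iii).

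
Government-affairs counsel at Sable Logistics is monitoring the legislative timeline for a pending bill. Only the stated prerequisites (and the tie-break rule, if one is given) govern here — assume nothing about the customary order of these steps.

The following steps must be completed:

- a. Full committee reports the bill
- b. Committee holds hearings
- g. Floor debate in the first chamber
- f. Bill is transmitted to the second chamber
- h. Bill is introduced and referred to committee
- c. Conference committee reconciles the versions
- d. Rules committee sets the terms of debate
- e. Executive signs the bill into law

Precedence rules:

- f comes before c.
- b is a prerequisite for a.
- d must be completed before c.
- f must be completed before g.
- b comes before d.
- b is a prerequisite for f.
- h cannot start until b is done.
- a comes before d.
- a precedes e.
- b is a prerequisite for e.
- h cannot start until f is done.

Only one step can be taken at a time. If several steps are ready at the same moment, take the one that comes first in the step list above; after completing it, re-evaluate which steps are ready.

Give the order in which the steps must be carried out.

b a f g h d c e

b is the only step with nothing outstanding, so it goes first.
a and f are both available; a is listed earlier → a.
Now f, d and e have their prerequisites met. f is listed earlier, so f next.
g and h now also ready, so the ready set is {g, h, d, e}; g is listed earlier → g.
Now h, d and e have their prerequisites met. h is listed earlier, so h next.
Now d and e have their prerequisites met. d is listed earlier, so d next.
Now c and e have their prerequisites met. c is listed earlier, so c next.
Next only e has its prerequisites met → e.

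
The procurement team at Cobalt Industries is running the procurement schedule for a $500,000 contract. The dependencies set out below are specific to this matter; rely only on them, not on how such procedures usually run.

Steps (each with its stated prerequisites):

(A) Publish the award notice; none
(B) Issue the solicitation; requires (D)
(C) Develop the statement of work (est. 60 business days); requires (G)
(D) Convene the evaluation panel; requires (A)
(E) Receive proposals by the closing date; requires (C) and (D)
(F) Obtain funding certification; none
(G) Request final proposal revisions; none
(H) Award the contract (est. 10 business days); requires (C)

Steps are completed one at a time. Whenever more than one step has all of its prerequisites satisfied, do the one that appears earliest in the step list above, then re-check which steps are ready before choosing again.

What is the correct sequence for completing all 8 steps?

Nothing is required for (A), (F) and (G). (A) is listed earlier → (A) first.
(D), (F) and (G) are all available; (D) is listed earlier → (D).
Ready: (B), (F) and (G). (B) is listed earlier → (B).
Ready: (F) and (G). (F) is listed earlier → (F).
Next only (G) has its prerequisites met → (G).
(C) needed (G), now all done → (C).
Now (E) and (H) have their prerequisites met. (E) is listed earlier, so (E) next.
That leaves (H) as the only ready step → (H).

(A), (D), (B), (F), (G), (C), (E), (H)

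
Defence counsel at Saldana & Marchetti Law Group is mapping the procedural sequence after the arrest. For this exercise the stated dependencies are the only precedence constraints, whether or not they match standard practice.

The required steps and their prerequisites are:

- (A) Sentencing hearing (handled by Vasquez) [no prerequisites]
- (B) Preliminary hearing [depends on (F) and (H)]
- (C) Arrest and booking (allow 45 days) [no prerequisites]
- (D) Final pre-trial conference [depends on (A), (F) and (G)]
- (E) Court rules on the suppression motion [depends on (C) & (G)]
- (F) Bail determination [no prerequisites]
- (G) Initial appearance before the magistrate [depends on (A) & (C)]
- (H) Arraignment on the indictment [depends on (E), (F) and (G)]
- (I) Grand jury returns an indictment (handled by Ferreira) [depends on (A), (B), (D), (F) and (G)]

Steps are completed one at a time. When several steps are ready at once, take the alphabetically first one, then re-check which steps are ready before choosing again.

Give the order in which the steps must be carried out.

(A), (C), (F), (G), (D), (E), (H), (B), (I)

Nothing is required for (A), (C) and (F). (A) has the earlier label → (A) first.
(C) and (F) are both available; (C) has the earlier label → (C).
Ready: (F) and (G). (F) has the earlier label → (F).
(G) is the only step now ready → (G).
Now (D) and (E) have their prerequisites met. (D) has the earlier label, so (D) next.
That leaves (E) as the only ready step → (E).
That leaves (H) as the only ready step → (H).
(B) needed (F) and (H), now all done → (B).
(I) is the only step now ready → (I).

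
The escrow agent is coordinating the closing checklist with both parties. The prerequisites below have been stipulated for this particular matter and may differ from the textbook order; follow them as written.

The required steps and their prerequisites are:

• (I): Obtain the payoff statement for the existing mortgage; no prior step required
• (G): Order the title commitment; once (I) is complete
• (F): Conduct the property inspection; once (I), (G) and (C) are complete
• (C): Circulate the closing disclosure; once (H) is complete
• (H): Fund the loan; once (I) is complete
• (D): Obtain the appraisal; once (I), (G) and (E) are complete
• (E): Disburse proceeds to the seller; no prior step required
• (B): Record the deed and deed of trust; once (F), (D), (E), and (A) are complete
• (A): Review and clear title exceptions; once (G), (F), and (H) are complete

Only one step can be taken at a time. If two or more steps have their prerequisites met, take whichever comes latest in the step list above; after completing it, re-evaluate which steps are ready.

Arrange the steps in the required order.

(E) → (I) → (H) → (C) → (G) → (D) → (F) → (A) → (B)

Nothing is required for (E) and (I). (E) is listed later → (E) first.
(I) is the only step now ready → (I).
Ready: (H) and (G). (H) is listed later → (H).
(C) now also ready, so the ready set is {(C), (G)}; (C) is listed later → (C).
(G) needed (I), now all done → (G).
Ready: (D) and (F). (D) is listed later → (D).
(F) needed (C), (G) and (I), now all done → (F).
Next only (A) has its prerequisites met → (A).
That leaves (B) as the only ready step → (B).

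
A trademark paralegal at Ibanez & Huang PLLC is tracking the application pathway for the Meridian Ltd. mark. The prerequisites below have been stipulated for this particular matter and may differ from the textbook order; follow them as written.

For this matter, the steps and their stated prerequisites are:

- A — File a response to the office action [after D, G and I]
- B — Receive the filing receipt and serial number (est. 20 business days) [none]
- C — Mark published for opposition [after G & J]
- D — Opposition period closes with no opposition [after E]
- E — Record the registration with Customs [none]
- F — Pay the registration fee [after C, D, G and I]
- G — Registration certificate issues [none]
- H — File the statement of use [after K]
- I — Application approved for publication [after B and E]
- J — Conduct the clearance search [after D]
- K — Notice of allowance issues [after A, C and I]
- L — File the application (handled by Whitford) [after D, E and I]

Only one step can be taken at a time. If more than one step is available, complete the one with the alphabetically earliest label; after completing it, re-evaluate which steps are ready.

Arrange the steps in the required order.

Nothing is required for B, E and G. B has the earlier label → B first.
Ready: E and G. E has the earlier label → E.
D and I now also ready, so the ready set is {D, G, I}; D has the earlier label → D.
J now also ready, so the ready set is {G, I, J}; G has the earlier label → G.
I and J are both available; I has the earlier label → I.
Ready: A, J and L. A has the earlier label → A.
J and L are both available; J has the earlier label → J.
C now also ready, so the ready set is {C, L}; C has the earlier label → C.
F and K now also ready, so the ready set is {F, K, L}; F has the earlier label → F.
K and L are both available; K has the earlier label → K.
H now also ready, so the ready set is {H, L}; H has the earlier label → H.
L needed D, E and I, now all done → L.

B E D G I A J C F K H L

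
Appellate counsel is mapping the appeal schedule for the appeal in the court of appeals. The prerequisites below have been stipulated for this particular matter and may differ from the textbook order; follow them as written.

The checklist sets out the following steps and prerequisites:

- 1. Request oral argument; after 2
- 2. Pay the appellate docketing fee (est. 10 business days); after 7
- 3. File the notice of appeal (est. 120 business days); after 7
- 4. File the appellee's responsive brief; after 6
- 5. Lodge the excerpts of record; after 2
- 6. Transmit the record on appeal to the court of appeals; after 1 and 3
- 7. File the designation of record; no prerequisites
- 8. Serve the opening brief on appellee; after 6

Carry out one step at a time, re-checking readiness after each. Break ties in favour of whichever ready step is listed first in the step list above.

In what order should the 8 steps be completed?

7 2 1 3 5 6 4 8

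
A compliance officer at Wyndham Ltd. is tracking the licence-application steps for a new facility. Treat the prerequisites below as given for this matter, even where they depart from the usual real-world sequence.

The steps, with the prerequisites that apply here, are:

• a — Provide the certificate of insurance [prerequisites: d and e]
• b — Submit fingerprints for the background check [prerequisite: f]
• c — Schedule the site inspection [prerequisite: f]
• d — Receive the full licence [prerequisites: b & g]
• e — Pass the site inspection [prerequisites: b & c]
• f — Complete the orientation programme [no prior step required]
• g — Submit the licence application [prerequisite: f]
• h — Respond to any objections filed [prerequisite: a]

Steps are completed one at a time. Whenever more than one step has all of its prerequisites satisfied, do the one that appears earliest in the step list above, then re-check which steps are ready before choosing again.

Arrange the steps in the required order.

f, b, c, e, g, d, a, h

f has no prerequisites → f first.
Ready: b, c and g. b is listed earlier → b.
c and g are both available; c is listed earlier → c.
Ready: e and g. e is listed earlier → e.
That leaves g as the only ready step → g.
Next only d has its prerequisites met → d.
a needed d and e, now all done → a.
h is the only step now ready → h.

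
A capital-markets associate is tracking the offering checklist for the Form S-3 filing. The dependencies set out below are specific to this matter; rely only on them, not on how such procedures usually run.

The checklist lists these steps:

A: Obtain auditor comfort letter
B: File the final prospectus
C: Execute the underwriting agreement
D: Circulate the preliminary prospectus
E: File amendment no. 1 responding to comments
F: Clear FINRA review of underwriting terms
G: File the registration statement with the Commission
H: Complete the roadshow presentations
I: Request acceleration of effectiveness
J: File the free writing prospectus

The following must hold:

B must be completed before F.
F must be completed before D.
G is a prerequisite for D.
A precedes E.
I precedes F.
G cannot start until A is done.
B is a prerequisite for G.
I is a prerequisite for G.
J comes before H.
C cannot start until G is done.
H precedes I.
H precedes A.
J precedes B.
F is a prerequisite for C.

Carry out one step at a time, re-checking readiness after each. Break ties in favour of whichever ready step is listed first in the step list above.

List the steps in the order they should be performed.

J, B, H, A, E, I, F, G, C, D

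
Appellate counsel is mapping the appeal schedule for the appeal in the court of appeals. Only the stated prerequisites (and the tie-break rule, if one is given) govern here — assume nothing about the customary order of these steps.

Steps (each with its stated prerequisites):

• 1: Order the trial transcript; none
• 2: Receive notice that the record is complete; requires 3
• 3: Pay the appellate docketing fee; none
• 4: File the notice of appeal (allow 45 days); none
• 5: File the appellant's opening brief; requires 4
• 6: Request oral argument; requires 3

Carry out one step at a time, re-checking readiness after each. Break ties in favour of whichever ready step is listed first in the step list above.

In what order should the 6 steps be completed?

1, 3 and 4 have no prerequisites; 1 is listed earlier, so 1 is first.
3 and 4 are both available; 3 is listed earlier → 3.
2 and 6 now also ready, so the ready set is {2, 4, 6}; 2 is listed earlier → 2.
4 and 6 are both available; 4 is listed earlier → 4.
Ready: 5 and 6. 5 is listed earlier → 5.
6 is the only step now ready → 6.

1 → 3 → 2 → 4 → 5 → 6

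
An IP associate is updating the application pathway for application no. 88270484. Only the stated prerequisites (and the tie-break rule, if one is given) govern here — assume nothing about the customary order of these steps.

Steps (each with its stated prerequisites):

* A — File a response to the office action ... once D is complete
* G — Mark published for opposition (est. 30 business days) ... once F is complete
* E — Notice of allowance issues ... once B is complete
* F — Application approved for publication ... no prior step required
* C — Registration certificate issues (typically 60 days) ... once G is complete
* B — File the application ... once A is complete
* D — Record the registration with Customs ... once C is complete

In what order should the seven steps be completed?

Only F has no prerequisites, so it is first.
G needed F, now all done → G.
C needed G, now all done → C.
D is the only step now ready → D.
A is the only step now ready → A.
B needed A, now all done → B.
Next only E has its prerequisites met → E.

F, G, C, D, A, B, E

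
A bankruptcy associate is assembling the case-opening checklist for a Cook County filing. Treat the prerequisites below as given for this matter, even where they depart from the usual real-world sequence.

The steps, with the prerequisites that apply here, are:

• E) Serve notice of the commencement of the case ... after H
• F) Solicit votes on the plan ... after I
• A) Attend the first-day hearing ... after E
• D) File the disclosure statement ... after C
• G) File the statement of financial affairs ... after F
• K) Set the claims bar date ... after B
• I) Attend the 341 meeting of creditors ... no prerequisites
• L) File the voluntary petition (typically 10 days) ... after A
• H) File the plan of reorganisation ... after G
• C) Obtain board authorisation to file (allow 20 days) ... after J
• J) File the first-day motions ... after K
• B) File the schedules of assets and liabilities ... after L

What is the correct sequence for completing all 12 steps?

I is the only step with nothing outstanding, so it goes first.
F is the only step now ready → F.
That leaves G as the only ready step → G.
H is the only step now ready → H.
That leaves E as the only ready step → E.
That leaves A as the only ready step → A.
L is the only step now ready → L.
That leaves B as the only ready step → B.
Next only K has its prerequisites met → K.
J needed K, now all done → J.
C needed J, now all done → C.
D is the only step now ready → D.

I → F → G → H → E → A → L → B → K → J → C → D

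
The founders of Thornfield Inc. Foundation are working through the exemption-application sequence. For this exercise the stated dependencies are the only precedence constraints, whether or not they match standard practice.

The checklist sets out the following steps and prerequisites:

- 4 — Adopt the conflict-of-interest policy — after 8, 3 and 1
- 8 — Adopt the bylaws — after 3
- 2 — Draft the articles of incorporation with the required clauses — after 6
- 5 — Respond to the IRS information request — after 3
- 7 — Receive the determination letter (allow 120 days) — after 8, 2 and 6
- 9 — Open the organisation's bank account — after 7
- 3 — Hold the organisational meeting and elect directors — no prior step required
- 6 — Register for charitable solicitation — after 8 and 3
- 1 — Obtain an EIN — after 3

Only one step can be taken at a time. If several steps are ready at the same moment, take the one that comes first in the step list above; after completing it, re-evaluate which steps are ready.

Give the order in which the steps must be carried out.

Only 3 has no prerequisites, so it is first.
Ready: 8, 5 and 1. 8 is listed earlier → 8.
6 now also ready, so the ready set is {5, 6, 1}; 5 is listed earlier → 5.
Ready: 6 and 1. 6 is listed earlier → 6.
2 and 1 are both available; 2 is listed earlier → 2.
Ready: 7 and 1. 7 is listed earlier → 7.
9 now also ready, so the ready set is {9, 1}; 9 is listed earlier → 9.
1 is the only step now ready → 1.
Next only 4 has its prerequisites met → 4.

3, 8, 5, 6, 2, 7, 9, 1, 4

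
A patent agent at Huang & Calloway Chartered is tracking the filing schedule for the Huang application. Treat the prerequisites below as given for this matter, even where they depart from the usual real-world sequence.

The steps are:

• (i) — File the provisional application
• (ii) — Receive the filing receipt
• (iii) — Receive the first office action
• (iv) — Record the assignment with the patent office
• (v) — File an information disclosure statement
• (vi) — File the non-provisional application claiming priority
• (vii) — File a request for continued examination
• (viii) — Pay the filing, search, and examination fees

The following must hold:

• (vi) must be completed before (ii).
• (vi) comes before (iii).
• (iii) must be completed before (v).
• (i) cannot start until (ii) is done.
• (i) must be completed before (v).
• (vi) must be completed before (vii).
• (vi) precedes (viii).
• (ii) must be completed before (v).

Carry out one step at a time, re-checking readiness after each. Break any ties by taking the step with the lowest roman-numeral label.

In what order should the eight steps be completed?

(iv) → (vi) → (ii) → (i) → (iii) → (v) → (vii) → (viii)

Nothing is required for (iv) and (vi). (iv) has the earlier label → (iv) first.
That leaves (vi) as the only ready step → (vi).
Ready: (ii), (iii), (vii) and (viii). (ii) has the earlier label → (ii).
(i), (iii), (vii) and (viii) are all available; (i) has the earlier label → (i).
(iii), (vii) and (viii) are all available; (iii) has the earlier label → (iii).
(v) now also ready, so the ready set is {(v), (vii), (viii)}; (v) has the earlier label → (v).
(vii) and (viii) are both available; (vii) has the earlier label → (vii).
Next only (viii) has its prerequisites met → (viii).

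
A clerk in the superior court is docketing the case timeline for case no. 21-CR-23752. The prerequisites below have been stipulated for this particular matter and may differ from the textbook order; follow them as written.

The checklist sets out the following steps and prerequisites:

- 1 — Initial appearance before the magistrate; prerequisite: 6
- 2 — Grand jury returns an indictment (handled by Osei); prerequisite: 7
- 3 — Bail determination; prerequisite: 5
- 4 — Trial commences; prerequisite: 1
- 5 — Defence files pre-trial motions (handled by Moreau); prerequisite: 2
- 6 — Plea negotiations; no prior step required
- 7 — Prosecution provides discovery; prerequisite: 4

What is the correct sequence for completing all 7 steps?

Only 6 has no prerequisites, so it is first.
1 needed 6, now all done → 1.
4 needed 1, now all done → 4.
7 needed 4, now all done → 7.
2 needed 7, now all done → 2.
5 is the only step now ready → 5.
3 needed 5, now all done → 3.

6, 1, 4, 7, 2, 5, 3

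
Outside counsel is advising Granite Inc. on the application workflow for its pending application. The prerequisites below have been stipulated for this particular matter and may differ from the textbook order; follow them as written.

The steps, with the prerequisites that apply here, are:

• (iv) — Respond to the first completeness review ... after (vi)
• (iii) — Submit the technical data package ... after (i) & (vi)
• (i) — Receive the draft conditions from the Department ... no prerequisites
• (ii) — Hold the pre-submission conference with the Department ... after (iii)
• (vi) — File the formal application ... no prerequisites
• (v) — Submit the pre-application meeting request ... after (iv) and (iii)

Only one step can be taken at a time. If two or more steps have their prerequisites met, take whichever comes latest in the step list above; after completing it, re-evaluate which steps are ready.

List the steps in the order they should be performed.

(vi) → (i) → (iii) → (ii) → (iv) → (v)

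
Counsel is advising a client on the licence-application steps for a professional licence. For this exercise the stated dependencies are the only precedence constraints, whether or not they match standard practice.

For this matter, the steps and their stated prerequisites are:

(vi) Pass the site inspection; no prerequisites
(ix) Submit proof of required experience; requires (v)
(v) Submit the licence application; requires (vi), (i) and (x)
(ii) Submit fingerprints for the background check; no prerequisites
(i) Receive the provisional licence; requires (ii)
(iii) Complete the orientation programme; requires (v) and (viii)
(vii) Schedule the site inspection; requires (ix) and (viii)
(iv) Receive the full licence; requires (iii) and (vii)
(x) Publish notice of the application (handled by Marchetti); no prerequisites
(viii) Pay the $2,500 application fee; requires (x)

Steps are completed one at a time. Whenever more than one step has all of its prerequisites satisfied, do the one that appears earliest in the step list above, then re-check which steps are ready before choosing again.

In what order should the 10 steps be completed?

(vi) (ii) (i) (x) (v) (ix) (viii) (iii) (vii) (iv)

Nothing is required for (vi), (ii) and (x). (vi) is listed earlier → (vi) first.
Now (ii) and (x) have their prerequisites met. (ii) is listed earlier, so (ii) next.
(i) now also ready, so the ready set is {(i), (x)}; (i) is listed earlier → (i).
Next only (x) has its prerequisites met → (x).
Ready: (v) and (viii). (v) is listed earlier → (v).
(ix) now also ready, so the ready set is {(ix), (viii)}; (ix) is listed earlier → (ix).
(viii) needed (x), now all done → (viii).
Now (iii) and (vii) have their prerequisites met. (iii) is listed earlier, so (iii) next.
(vii) is the only step now ready → (vii).
That leaves (iv) as the only ready step → (iv).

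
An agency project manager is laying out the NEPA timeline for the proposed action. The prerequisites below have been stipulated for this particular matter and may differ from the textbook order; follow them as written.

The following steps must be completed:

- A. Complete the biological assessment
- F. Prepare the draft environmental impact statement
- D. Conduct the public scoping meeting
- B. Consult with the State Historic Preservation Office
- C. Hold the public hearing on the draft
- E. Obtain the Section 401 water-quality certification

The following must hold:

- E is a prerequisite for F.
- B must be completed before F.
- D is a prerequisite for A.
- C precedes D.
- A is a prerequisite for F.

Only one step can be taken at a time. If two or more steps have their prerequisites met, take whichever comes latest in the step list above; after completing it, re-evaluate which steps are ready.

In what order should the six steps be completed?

E, C and B have no prerequisites; E is listed later, so E is first.
Now C and B have their prerequisites met. C is listed later, so C next.
D now also ready, so the ready set is {B, D}; B is listed later → B.
D is the only step now ready → D.
A needed D, now all done → A.
F is the only step now ready → F.

E, C, B, D, A, F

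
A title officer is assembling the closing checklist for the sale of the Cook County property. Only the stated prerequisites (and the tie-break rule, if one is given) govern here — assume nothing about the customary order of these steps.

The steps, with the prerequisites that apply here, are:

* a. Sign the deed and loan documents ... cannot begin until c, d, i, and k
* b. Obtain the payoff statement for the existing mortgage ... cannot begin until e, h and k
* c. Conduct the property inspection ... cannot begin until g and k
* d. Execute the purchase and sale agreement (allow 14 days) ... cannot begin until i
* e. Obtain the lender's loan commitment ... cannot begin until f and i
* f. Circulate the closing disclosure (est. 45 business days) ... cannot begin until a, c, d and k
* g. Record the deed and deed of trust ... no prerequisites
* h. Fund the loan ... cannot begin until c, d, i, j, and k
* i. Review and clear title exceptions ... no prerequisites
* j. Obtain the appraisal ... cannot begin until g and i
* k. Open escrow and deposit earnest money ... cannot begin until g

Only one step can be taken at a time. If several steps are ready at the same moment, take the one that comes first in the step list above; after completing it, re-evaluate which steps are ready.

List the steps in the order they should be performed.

Nothing is required for g and i. g is listed earlier → g first.
i and k are both available; i is listed earlier → i.
d, j and k are all available; d is listed earlier → d.
Now j and k have their prerequisites met. j is listed earlier, so j next.
k is the only step now ready → k.
c needed g and k, now all done → c.
Ready: a and h. a is listed earlier → a.
f and h are both available; f is listed earlier → f.
Now e and h have their prerequisites met. e is listed earlier, so e next.
Next only h has its prerequisites met → h.
b needed e, h and k, now all done → b.

g, i, d, j, k, c, a, f, e, h, b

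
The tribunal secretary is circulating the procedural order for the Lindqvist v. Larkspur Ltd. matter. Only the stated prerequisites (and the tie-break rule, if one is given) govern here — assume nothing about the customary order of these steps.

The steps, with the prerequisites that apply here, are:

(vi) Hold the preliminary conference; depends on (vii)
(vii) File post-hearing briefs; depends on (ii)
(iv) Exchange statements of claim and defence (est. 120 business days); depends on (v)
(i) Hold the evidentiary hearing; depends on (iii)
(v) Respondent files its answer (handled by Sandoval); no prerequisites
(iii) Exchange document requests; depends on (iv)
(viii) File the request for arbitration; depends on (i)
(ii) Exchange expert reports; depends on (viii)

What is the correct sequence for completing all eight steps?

(v), (iv), (iii), (i), (viii), (ii), (vii), (vi)

(v) is the only step with nothing outstanding, so it goes first.
That leaves (iv) as the only ready step → (iv).
Next only (iii) has its prerequisites met → (iii).
That leaves (i) as the only ready step → (i).
That leaves (viii) as the only ready step → (viii).
That leaves (ii) as the only ready step → (ii).
(vii) needed (ii), now all done → (vii).
(vi) needed (vii), now all done → (vi).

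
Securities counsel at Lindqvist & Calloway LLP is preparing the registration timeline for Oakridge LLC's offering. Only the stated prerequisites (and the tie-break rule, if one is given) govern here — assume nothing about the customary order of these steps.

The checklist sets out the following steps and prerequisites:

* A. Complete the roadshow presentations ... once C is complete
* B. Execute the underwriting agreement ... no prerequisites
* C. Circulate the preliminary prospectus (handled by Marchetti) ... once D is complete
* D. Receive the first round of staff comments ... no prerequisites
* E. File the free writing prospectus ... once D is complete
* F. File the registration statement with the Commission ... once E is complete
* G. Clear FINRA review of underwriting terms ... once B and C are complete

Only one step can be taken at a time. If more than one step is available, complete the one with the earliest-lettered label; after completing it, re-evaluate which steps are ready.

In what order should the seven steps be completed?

B → D → C → A → E → F → G

Nothing is required for B and D. B has the earlier label → B first.
D is the only step now ready → D.
Ready: C and E. C has the earlier label → C.
Ready: A, E and G. A has the earlier label → A.
Ready: E and G. E has the earlier label → E.
Now F and G have their prerequisites met. F has the earlier label, so F next.
Next only G has its prerequisites met → G.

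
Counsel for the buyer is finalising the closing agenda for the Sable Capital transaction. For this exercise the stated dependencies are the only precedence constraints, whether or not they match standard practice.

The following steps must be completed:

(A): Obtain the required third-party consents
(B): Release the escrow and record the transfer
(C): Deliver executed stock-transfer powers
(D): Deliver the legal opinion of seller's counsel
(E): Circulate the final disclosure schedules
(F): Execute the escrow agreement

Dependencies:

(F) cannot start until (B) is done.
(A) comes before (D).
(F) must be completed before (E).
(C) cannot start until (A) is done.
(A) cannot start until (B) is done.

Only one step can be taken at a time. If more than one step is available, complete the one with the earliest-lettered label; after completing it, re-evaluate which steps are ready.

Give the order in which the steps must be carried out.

(B), (A), (C), (D), (F), (E)

(B) has no prerequisites → (B) first.
(A) and (F) are both available; (A) has the earlier label → (A).
(C) and (D) now also ready, so the ready set is {(C), (D), (F)}; (C) has the earlier label → (C).
Now (D) and (F) have their prerequisites met. (D) has the earlier label, so (D) next.
(F) is the only step now ready → (F).
Next only (E) has its prerequisites met → (E).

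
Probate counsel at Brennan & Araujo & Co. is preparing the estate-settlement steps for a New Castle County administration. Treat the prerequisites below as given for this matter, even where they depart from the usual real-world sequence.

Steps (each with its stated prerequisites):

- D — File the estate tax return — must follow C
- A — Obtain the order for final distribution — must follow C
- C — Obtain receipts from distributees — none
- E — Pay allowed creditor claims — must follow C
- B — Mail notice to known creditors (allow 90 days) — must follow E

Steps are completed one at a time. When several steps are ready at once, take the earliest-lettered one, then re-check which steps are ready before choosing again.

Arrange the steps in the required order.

C, A, D, E, B

Only C has no prerequisites, so it is first.
Ready: A, D and E. A has the earlier label → A.
Now D and E have their prerequisites met. D has the earlier label, so D next.
E needed C, now all done → E.
B is the only step now ready → B.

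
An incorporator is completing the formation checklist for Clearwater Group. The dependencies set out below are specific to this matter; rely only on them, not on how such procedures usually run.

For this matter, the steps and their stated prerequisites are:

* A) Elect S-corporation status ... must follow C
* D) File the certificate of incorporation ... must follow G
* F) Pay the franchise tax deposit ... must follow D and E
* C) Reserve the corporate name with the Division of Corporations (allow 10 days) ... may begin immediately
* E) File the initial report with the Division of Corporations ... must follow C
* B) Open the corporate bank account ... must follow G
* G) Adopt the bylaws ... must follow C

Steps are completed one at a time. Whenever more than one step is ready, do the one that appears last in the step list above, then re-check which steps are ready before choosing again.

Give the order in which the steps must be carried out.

C, G, B, E, D, F, A

C is the only step with nothing outstanding, so it goes first.
Ready: G, E and A. G is listed later → G.
B and D now also ready, so the ready set is {B, E, D, A}; B is listed later → B.
E, D and A are all available; E is listed later → E.
Ready: D and A. D is listed later → D.
F now also ready, so the ready set is {F, A}; F is listed later → F.
A needed C, now all done → A.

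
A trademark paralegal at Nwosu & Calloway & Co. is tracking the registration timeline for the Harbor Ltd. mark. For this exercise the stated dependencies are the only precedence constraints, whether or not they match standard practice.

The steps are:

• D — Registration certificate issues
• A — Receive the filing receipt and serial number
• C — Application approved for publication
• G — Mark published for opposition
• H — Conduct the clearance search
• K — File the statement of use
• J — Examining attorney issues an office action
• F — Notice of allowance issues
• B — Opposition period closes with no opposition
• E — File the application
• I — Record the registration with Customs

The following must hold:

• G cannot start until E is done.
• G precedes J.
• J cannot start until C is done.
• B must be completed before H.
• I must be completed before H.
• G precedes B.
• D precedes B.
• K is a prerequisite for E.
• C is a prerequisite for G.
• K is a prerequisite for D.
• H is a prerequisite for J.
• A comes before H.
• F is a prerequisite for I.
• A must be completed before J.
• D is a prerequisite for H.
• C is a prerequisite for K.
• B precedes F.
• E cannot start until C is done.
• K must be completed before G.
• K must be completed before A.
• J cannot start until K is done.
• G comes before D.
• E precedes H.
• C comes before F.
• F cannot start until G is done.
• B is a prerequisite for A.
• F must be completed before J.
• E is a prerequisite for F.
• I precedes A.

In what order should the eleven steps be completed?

Only C has no prerequisites, so it is first.
That leaves K as the only ready step → K.
E is the only step now ready → E.
G needed C, K and E, now all done → G.
That leaves D as the only ready step → D.
B needed D and G, now all done → B.
F is the only step now ready → F.
Next only I has its prerequisites met → I.
A is the only step now ready → A.
H is the only step now ready → H.
J is the only step now ready → J.

C, K, E, G, D, B, F, I, A, H, J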